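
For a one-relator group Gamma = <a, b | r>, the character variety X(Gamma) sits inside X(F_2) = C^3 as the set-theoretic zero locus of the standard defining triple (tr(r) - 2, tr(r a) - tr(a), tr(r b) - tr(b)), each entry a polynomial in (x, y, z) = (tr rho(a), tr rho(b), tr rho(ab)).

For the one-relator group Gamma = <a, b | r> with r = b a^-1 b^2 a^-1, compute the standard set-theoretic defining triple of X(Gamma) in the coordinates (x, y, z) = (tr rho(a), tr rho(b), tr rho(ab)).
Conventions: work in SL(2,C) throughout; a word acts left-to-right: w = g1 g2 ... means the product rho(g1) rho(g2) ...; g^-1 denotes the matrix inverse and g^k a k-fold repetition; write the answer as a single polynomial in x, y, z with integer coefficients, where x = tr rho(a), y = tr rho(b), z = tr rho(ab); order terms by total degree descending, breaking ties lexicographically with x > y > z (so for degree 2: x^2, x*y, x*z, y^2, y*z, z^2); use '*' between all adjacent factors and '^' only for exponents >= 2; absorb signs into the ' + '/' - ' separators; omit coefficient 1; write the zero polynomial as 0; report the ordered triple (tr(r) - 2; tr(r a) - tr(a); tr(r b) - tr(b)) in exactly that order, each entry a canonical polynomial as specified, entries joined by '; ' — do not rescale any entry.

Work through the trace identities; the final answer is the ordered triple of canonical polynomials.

x^2*y^3 - 2*x*y^2*z - x^2*y + y*z^2 + x*z - y - 2; x*y^3 - y^2*z - 2*x*y - x + z; x^2*y^4 - 2*x*y^3*z - 2*x^2*y^2 + y^2*z^2 + 2*x*y*z + x^2 - y - 2

so tr(b^2) = tr(b)*tr(b) - tr(1) = y^2 - 2
tr(b^3) = tr(b)*tr(b^2) - tr(b) = y^3 - 3*y
so tr(b a b) = tr(b)*tr(a b) - tr(a) = y*z - x
tr(b^3 a) = tr(b)*tr(b a b) - tr(b a) = y^2*z - x*y - z
tr(b^2 a^-1 b) = tr(b^3)*tr(a) - tr(b^3 a) = x*y^3 - y^2*z - 2*x*y + z
tr(a b a b) = tr(b a)*tr(b a) - tr(1) = z^2 - 2
so tr(a b a) = tr(a)*tr(b a) - tr(b) = x*z - y
so tr(b a b^2 a) = tr(b)*tr(a b a b) - tr(a b a) = y*z^2 - x*z - y
reduce: tr(b^2 a^-1 b a) = tr(b a b^2)*tr(a) - tr(b a b^2 a) = x*y^2*z - x^2*y - y*z^2 + y
tr(b a^-1 b^2 a^-1) = tr(b^2 a^-1 b)*tr(a) - tr(b^2 a^-1 b a) = x^2*y^3 - 2*x*y^2*z - x^2*y + y*z^2 + x*z - y
tr(b^4) = tr(b)*tr(b^3) - tr(b^2)  (reduce the b square) = y^4 - 4*y^2 + 2
reduce: tr(b^4 a) = tr(b)*tr(a b^3) - tr(a b^2)  (reduce the b square) = y^3*z - x*y^2 - 2*y*z + x
tr(b^2 a^-1 b^2) = tr(b^4)*tr(a) - tr(b^4 a)  (eliminate a^-1) = x*y^4 - y^3*z - 3*x*y^2 + 2*y*z + x
so tr(a b^2 a) = tr(a)*tr(b^2 a) - tr(b^2)  (reduce the a square) = x*y*z - x^2 - y^2 + 2
tr(b^2 a b^2 a) = tr(b)*tr(a b^2 a b) - tr(a b^2 a)  (reduce the b square) = y^2*z^2 - 2*x*y*z + x^2 - 2
reduce: tr(b^2 a^-1 b^2 a) = tr(b^2 a b^2)*tr(a) - tr(b^2 a b^2 a)  (eliminate a^-1) = x*y^3*z - x^2*y^2 - y^2*z^2 + 2
reduce: tr(b a^-1 b^2 a^-1 b) = tr(b^2 a^-1 b^2)*tr(a) - tr(b^2 a^-1 b^2 a)  (eliminate a^-1) = x^2*y^4 - 2*x*y^3*z - 2*x^2*y^2 + y^2*z^2 + 2*x*y*z + x^2 - 2
assemble the triple (tr(r) - 2; tr(r a) - x; tr(r b) - y)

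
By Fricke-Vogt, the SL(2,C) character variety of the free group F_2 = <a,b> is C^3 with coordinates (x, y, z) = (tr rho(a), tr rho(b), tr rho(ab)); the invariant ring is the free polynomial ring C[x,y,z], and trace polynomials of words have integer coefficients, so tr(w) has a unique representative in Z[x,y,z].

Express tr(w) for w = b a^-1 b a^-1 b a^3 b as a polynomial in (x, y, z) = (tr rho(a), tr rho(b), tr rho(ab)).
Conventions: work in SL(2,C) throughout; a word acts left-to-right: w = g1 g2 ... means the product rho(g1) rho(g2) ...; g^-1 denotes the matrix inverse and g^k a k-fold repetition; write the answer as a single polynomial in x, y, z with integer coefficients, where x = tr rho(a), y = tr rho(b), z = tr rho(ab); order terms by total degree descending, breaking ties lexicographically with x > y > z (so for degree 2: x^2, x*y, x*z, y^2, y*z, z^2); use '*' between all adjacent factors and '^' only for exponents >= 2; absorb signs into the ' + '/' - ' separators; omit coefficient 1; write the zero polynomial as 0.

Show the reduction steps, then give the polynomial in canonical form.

trace(b a b) = trace(b) * trace(a b) - trace(a)  (reduce the b square) = y*z - x
apply: trace(b^3 a) = trace(b) * trace(b a b) - trace(b a)  (reduce the b square) = y^2*z - x*y - z
trace(b^2) = trace(b) * trace(b) - trace(1)  (reduce the b square) = y^2 - 2
use: trace(b^3) = trace(b) * trace(b^2) - trace(b)  (reduce the b square) = y^3 - 3*y
apply: trace(a b^3 a) = trace(a) * trace(b^3 a) - trace(b^3)  (reduce the a square) = x*y^2*z - x^2*y - y^3 - x*z + 3*y
trace(a^3 b^3) = trace(a) * trace(a b^3 a) - trace(a b^3)  (reduce the a square) = x^2*y^2*z - x^3*y - x*y^3 - x^2*z - y^2*z + 4*x*y + z
trace(a^2 b) = trace(a) * trace(b a) - trace(b)  (reduce the a square) = x*z - y
trace(a^2) = trace(a) * trace(a) - trace(1)  (reduce the a square) = x^2 - 2
apply: trace(a b^2 a) = trace(b) * trace(a^2 b) - trace(a^2)  (reduce the b square) = x*y*z - x^2 - y^2 + 2
apply: trace(a^3 b^2) = trace(a) * trace(a b^2 a) - trace(a b^2)  (reduce the a square) = x^2*y*z - x^3 - x*y^2 - y*z + 3*x
trace(b a^3 b^3) = trace(b) * trace(a^3 b^3) - trace(a^3 b^2)  (reduce the b square) = x^2*y^3*z - x^3*y^2 - x*y^4 - 2*x^2*y*z - y^3*z + x^3 + 5*x*y^2 + 2*y*z - 3*x
trace(a b a b) = trace(a b) * trace(a b) - trace(1)  (split on a) = z^2 - 2
trace(b^2 a b a) = trace(b) * trace(a b a b) - trace(a b a)  (reduce the b square) = y*z^2 - x*z - y
trace(a b a^2 b^2) = trace(a) * trace(b^2 a b a) - trace(b^2 a b)  (reduce the a square) = x*y*z^2 - x^2*z - y^2*z + z
trace(a b a^2 b) = trace(a) * trace(b a b a) - trace(b a b)  (reduce the a square) = x*z^2 - y*z - x
trace(a b^3 a b a) = trace(b) * trace(a b a^2 b^2) - trace(a b a^2 b)  (reduce the b square) = x*y^2*z^2 - x^2*y*z - y^3*z - x*z^2 + 2*y*z + x
trace(a b^3 a b) = trace(b) * trace(b a b a b) - trace(b a b a)  (reduce the b square) = y^2*z^2 - x*y*z - y^2 - z^2 + 2
apply: trace(b a^3 b^3 a) = trace(a) * trace(a b^3 a b a) - trace(a b^3 a b)  (reduce the a square) = x^2*y^2*z^2 - x^3*y*z - x*y^3*z - x^2*z^2 - y^2*z^2 + 3*x*y*z + x^2 + y^2 + z^2 - 2
use: trace(b a^-1 b a^3 b^2) = trace(b a^3 b^3) * trace(a) - trace(b a^3 b^3 a)  (eliminate a^-1) = x^3*y^3*z - x^4*y^2 - x^2*y^4 - x^2*y^2*z^2 - x^3*y*z + x^4 + 5*x^2*y^2 + x^2*z^2 + y^2*z^2 - x*y*z - 4*x^2 - y^2 - z^2 + 2
trace(a b^2 a b^2 a) = trace(b) * trace(a^2 b^2 a b) - trace(a^2 b^2 a)  (reduce the b square) = x*y^2*z^2 - 2*x^2*y*z - y^3*z + x^3 + x*y^2 + 2*y*z - 3*x
apply: trace(a b^2 a b^2) = trace(b) * trace(a b^2 a b) - trace(a b^2 a)  (reduce the b square) = y^2*z^2 - 2*x*y*z + x^2 - 2
trace(b a^3 b^2 a b) = trace(a) * trace(a b^2 a b^2 a) - trace(a b^2 a b^2)  (reduce the a square) = x^2*y^2*z^2 - 2*x^3*y*z - x*y^3*z + x^4 + x^2*y^2 - y^2*z^2 + 4*x*y*z - 4*x^2 + 2
use: trace(b a b a b a) = trace(a b) * trace(a b a b) - trace(a^-1 b^-1)  (split on a) = z^3 - 3*z
trace(a b a b a^2 b) = trace(a) * trace(b a b a b a) - trace(b a b a b)  (reduce the a square) = x*z^3 - y*z^2 - 2*x*z + y
trace(a b a b a^2) = trace(a) * trace(b a b a^2) - trace(b a b a)  (reduce the a square) = x^2*z^2 - x*y*z - x^2 - z^2 + 2
trace(a b^2 a b a b a) = trace(b) * trace(a b a b a^2 b) - trace(a b a b a^2)  (reduce the b square) = x*y*z^3 - x^2*z^2 - y^2*z^2 - x*y*z + x^2 + y^2 + z^2 - 2
apply: trace(a b^2 a b a b) = trace(b) * trace(a b a b a b) - trace(a b a b a)  (reduce the b square) = y*z^3 - x*z^2 - 2*y*z + x
apply: trace(b a^3 b^2 a b a) = trace(a) * trace(a b^2 a b a b a) - trace(a b^2 a b a b)  (reduce the a square) = x^2*y*z^3 - x^3*z^2 - x*y^2*z^2 - x^2*y*z - y*z^3 + x^3 + x*y^2 + 2*x*z^2 + 2*y*z - 3*x
apply: trace(b a^-1 b a^3 b^2 a) = trace(b a^3 b^2 a b) * trace(a) - trace(b a^3 b^2 a b a)  (eliminate a^-1) = x^3*y^2*z^2 - 2*x^4*y*z - x^2*y^3*z - x^2*y*z^3 + x^5 + x^3*y^2 + x^3*z^2 + 5*x^2*y*z + y*z^3 - 5*x^3 - x*y^2 - 2*x*z^2 - 2*y*z + 5*x
use: trace(b a^-1 b a^-1 b a^3 b) = trace(b a^-1 b a^3 b^2) * trace(a) - trace(b a^-1 b a^3 b^2 a)  (eliminate a^-1) = x^4*y^3*z - x^5*y^2 - x^3*y^4 - 2*x^3*y^2*z^2 + x^4*y*z + x^2*y^3*z + x^2*y*z^3 + 4*x^3*y^2 + x*y^2*z^2 - 6*x^2*y*z - y*z^3 + x^3 + x*z^2 + 2*y*z - 3*x

x^4*y^3*z - x^5*y^2 - x^3*y^4 - 2*x^3*y^2*z^2 + x^4*y*z + x^2*y^3*z + x^2*y*z^3 + 4*x^3*y^2 + x*y^2*z^2 - 6*x^2*y*z - y*z^3 + x^3 + x*z^2 + 2*y*z - 3*x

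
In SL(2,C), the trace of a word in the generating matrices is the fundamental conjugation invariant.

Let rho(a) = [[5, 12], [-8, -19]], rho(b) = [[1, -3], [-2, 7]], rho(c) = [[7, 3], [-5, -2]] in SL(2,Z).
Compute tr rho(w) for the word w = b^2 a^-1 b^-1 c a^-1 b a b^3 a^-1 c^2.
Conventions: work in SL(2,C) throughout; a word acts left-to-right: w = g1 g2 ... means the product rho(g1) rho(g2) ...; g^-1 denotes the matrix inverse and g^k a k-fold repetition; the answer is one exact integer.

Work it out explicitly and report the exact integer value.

6503857148

rho(b) = [[1, -3], [-2, 7]]
... * rho(b) = [[1, -3], [-2, 7]]  ->  [[7, -24], [-16, 55]]
... * rho(a^-1) = [[-19, -12], [8, 5]]  ->  [[-325, -204], [744, 467]]
... * rho(b^-1) = [[7, 3], [2, 1]]  ->  [[-2683, -1179], [6142, 2699]]
... * rho(c) = [[7, 3], [-5, -2]]  ->  [[-12886, -5691], [29499, 13028]]
... * rho(a^-1) = [[-19, -12], [8, 5]]  ->  [[199306, 126177], [-456257, -288848]]
... * rho(b) = [[1, -3], [-2, 7]]  ->  [[-53048, 285321], [121439, -653165]]
... * rho(a) = [[5, 12], [-8, -19]]  ->  [[-2547808, -6057675], [5832515, 13867403]]
... * rho(b) = [[1, -3], [-2, 7]]  ->  [[9567542, -34760301], [-21902291, 79574276]]
... * rho(b) = [[1, -3], [-2, 7]]  ->  [[79088144, -272024733], [-181050843, 622726805]]
... * rho(b) = [[1, -3], [-2, 7]]  ->  [[623137610, -2141437563], [-1426504453, 4902240164]]
... * rho(a^-1) = [[-19, -12], [8, 5]]  ->  [[-28971115094, -18184839135], [66321505919, 41629254256]]
... * rho(c) = [[7, 3], [-5, -2]]  ->  [[-111873609983, -50543667012], [256104270153, 115706009245]]
... * rho(c) = [[7, 3], [-5, -2]]  ->  [[-530396934821, -234533495925], [1214199844846, 536900791969]]
tr = -530396934821 + 536900791969 = 6503857148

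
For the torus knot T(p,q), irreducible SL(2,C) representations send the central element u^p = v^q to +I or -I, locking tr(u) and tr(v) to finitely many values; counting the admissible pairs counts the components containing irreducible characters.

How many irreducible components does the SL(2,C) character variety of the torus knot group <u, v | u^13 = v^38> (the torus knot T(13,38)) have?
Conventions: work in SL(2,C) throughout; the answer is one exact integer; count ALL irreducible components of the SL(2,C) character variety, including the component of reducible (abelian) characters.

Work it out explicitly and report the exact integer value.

223

In the torus knot group T(13,38), u^13 = v^38 is central, so an irreducible representation sends it to +I or -I (Schur).
So on each irreducible component the traces are pinned: tr(u) = 2*cos(pi*alpha/13) with 1 <= alpha <= 12, tr(v) = 2*cos(pi*beta/38) with 1 <= beta <= 37.
Consistency of u^13 = (-1)^alpha I with v^38 = (-1)^beta I forces alpha = beta (mod 2).
count pairs: odd alpha (6 choices) x odd beta (19), plus even alpha (6) x even beta (18): 6*19 + 6*18 = 222.
components with irreducible characters: 222; plus the single component of reducible (abelian) characters: total 223.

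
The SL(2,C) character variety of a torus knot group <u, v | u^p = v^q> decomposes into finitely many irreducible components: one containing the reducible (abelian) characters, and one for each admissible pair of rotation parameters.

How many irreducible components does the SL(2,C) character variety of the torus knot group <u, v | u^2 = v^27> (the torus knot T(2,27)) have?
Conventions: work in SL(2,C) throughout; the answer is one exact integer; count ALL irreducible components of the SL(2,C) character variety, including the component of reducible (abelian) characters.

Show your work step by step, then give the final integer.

In the torus knot group T(2,27), u^2 = v^27 is central, so an irreducible representation sends it to +I or -I (Schur).
This locks tr(u) to 2*cos(pi*alpha/2), alpha in 1..1, and tr(v) to 2*cos(pi*beta/27), beta in 1..26, on each component of irreducible characters.
The two central values (-1)^alpha I and (-1)^beta I must be the same matrix, so alpha and beta share a parity.
Counting: 1 odd alphas x 13 odd betas + 0 even alphas x 13 even betas = 13 + 0 = 13.
components with irreducible characters: 13; plus the single component of reducible (abelian) characters: total 14.

14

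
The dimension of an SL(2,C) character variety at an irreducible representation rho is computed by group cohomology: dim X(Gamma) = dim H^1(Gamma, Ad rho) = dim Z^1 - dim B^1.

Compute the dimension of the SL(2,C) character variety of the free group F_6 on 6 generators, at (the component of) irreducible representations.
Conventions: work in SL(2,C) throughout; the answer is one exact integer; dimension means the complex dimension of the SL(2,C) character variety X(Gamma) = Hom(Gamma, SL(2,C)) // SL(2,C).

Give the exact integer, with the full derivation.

15

The free group F_6: 6 generators, no relators.
So Z^1 = (sl_2)^6 in full: dim Z^1 = 18.
dim B^1 = 3: the coboundary map is injective because an irreducible image has centralizer 0 in sl_2.
dim H^1 = 18 - 3 = 15, which is dim X.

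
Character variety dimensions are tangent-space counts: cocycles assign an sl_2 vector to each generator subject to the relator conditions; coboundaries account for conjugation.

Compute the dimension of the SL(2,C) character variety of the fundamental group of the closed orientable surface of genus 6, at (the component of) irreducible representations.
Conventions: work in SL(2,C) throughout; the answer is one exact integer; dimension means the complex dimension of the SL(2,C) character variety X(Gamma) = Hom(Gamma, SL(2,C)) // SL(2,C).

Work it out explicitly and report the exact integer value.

30

pi_1 of the closed genus-6 surface has 12 generators bound by the single product-of-commutators relator.
Unconstrained cocycle data is one sl_2 vector per generator (36 dimensions), cut by the relator condition d_2(z) = 0.
d_2 is surjective at irreducible rho (its cokernel H^2 is dual to H^0 = 0), so dim Z^1 = 36 - 3 = 33.
dim B^1 = 3 (coboundaries, injective at irreducible rho).
Hence dim X = 33 - 3 = 30.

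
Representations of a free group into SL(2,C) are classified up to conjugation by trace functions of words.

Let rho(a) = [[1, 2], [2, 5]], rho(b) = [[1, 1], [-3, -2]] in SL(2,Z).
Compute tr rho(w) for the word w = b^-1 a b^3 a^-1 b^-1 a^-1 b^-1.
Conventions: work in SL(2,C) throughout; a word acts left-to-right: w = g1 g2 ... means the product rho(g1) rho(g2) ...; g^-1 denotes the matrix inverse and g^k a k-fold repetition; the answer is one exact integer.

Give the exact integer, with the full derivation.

rho(b^-1) = [[-2, -1], [3, 1]]
... * rho(a) = [[1, 2], [2, 5]]  ->  [[-4, -9], [5, 11]]
... * rho(b) = [[1, 1], [-3, -2]]  ->  [[23, 14], [-28, -17]]
... * rho(b) = [[1, 1], [-3, -2]]  ->  [[-19, -5], [23, 6]]
... * rho(b) = [[1, 1], [-3, -2]]  ->  [[-4, -9], [5, 11]]
... * rho(a^-1) = [[5, -2], [-2, 1]]  ->  [[-2, -1], [3, 1]]
... * rho(b^-1) = [[-2, -1], [3, 1]]  ->  [[1, 1], [-3, -2]]
... * rho(a^-1) = [[5, -2], [-2, 1]]  ->  [[3, -1], [-11, 4]]
... * rho(b^-1) = [[-2, -1], [3, 1]]  ->  [[-9, -4], [34, 15]]
tr = -9 + 15 = 6

6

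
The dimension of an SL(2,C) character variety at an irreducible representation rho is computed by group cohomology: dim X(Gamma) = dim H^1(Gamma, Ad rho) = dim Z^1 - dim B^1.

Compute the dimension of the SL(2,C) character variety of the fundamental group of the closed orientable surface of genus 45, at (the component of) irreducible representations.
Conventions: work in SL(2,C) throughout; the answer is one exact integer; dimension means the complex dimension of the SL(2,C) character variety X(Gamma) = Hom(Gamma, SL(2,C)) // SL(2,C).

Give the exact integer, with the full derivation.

264

Gamma = pi_1(Sigma_45) = < a_1, b_1, ..., a_45, b_45 | prod [a_i, b_i] > has 2g = 90 generators and 1 relator.
Unconstrained cocycle data is one sl_2 vector per generator (270 dimensions), cut by the relator condition d_2(z) = 0.
d_2 is surjective at irreducible rho (its cokernel H^2 is dual to H^0 = 0), so dim Z^1 = 270 - 3 = 267.
Coboundaries contribute dim B^1 = 3 (injective at irreducible rho).
dim X = dim H^1 = 267 - 3 = 264.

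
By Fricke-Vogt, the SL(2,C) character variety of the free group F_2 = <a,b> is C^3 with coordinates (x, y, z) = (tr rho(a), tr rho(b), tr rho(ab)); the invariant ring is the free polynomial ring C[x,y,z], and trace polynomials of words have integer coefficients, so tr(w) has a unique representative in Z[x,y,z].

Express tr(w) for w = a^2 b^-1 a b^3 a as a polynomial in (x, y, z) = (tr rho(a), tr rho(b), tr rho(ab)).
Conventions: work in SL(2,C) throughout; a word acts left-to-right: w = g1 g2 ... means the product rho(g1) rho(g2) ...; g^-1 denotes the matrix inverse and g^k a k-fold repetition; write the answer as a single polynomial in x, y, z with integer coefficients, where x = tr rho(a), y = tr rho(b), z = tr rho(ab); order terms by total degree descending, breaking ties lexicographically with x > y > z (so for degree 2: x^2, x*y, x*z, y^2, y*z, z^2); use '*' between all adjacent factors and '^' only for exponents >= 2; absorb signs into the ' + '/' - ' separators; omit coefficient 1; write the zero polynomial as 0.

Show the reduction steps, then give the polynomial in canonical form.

apply: tr(a b a) = tr(a) tr(b a) - tr(b) = x*z - y
tr(a^3 b) = tr(a) tr(a b a) - tr(a b) = x^2*z - x*y - z
tr(a^2) = tr(a) tr(a) - tr(1) = x^2 - 2
tr(a^3) = tr(a) tr(a^2) - tr(a) = x^3 - 3*x
use: tr(a b^2 a^2) = tr(b) tr(a^3 b) - tr(a^3) = x^2*y*z - x^3 - x*y^2 - y*z + 3*x
use: tr(b^2 a) = tr(b) tr(a b) - tr(a) = y*z - x
tr(b^2) = tr(b) tr(b) - tr(1) = y^2 - 2
apply: tr(a b^2 a) = tr(a) tr(b^2 a) - tr(b^2) = x*y*z - x^2 - y^2 + 2
apply: tr(a^4 b^2) = tr(a) tr(a b^2 a^2) - tr(a b^2 a) = x^3*y*z - x^4 - x^2*y^2 - 2*x*y*z + 4*x^2 + y^2 - 2
tr(a^4 b) = tr(a) tr(b a^3) - tr(b a^2) = x^3*z - x^2*y - 2*x*z + y
tr(a b^3 a^3) = tr(b) tr(a^4 b^2) - tr(a^4 b) = x^3*y^2*z - x^4*y - x^2*y^3 - x^3*z - 2*x*y^2*z + 5*x^2*y + y^3 + 2*x*z - 3*y
apply: tr(a b a b) = tr(a b) tr(a b) - tr(1)   [split at repeated a] = z^2 - 2
tr(b a b^2 a) = tr(b) tr(a b a b) - tr(a b a) = y*z^2 - x*z - y
tr(b a b^2) = tr(b) tr(a b^2) - tr(a b) = y^2*z - x*y - z
use: tr(a^2 b a b^2) = tr(a) tr(b a b^2 a) - tr(b a b^2) = x*y*z^2 - x^2*z - y^2*z + z
tr(a^2 b a b) = tr(a) tr(b a b a) - tr(b a b) = x*z^2 - y*z - x
tr(b a b^3 a^2) = tr(b) tr(a^2 b a b^2) - tr(a^2 b a b) = x*y^2*z^2 - x^2*y*z - y^3*z - x*z^2 + 2*y*z + x
use: tr(b a b^3 a) = tr(b) tr(b a b a b) - tr(b a b a) = y^2*z^2 - x*y*z - y^2 - z^2 + 2
tr(a b^3 a^3 b) = tr(a) tr(b a b^3 a^2) - tr(b a b^3 a) = x^2*y^2*z^2 - x^3*y*z - x*y^3*z - x^2*z^2 - y^2*z^2 + 3*x*y*z + x^2 + y^2 + z^2 - 2
apply: tr(a^2 b^-1 a b^3 a) = tr(a b^3 a^3) tr(b) - tr(a b^3 a^3 b) = x^3*y^3*z - x^4*y^2 - x^2*y^4 - x^2*y^2*z^2 - x*y^3*z + 5*x^2*y^2 + x^2*z^2 + y^4 + y^2*z^2 - x*y*z - x^2 - 4*y^2 - z^2 + 2

x^3*y^3*z - x^4*y^2 - x^2*y^4 - x^2*y^2*z^2 - x*y^3*z + 5*x^2*y^2 + x^2*z^2 + y^4 + y^2*z^2 - x*y*z - x^2 - 4*y^2 - z^2 + 2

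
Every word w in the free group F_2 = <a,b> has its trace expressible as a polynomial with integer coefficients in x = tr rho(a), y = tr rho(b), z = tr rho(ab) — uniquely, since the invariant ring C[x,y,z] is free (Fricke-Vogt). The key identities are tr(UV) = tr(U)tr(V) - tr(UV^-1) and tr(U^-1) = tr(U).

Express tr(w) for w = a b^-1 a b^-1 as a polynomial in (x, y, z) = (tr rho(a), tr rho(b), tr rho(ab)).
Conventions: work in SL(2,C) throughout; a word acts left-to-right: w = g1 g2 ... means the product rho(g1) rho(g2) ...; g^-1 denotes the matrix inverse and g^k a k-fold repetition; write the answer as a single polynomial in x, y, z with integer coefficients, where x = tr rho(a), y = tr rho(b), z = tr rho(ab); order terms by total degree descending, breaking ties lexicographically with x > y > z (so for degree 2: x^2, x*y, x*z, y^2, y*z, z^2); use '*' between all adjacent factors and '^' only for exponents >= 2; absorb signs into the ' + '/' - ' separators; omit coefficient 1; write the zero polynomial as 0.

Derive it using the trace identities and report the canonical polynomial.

x^2*y^2 - 2*x*y*z + z^2 - 2

tr(a^2) = tr(a) * tr(a) - tr(1)  (reduce the a square) = x^2 - 2
tr(a^2 b) = tr(a) * tr(b a) - tr(b)  (reduce the a square) = x*z - y
tr(a b^-1 a) = tr(a^2) * tr(b) - tr(a^2 b)  (eliminate b^-1) = x^2*y - x*z - y
tr(a b a b) = tr(b a) * tr(b a) - tr(1)  (split on b) = z^2 - 2
tr(a b^-1 a b) = tr(a b a) * tr(b) - tr(a b a b)  (eliminate b^-1) = x*y*z - y^2 - z^2 + 2
tr(a b^-1 a b^-1) = tr(a b^-1 a) * tr(b) - tr(a b^-1 a b)  (eliminate b^-1) = x^2*y^2 - 2*x*y*z + z^2 - 2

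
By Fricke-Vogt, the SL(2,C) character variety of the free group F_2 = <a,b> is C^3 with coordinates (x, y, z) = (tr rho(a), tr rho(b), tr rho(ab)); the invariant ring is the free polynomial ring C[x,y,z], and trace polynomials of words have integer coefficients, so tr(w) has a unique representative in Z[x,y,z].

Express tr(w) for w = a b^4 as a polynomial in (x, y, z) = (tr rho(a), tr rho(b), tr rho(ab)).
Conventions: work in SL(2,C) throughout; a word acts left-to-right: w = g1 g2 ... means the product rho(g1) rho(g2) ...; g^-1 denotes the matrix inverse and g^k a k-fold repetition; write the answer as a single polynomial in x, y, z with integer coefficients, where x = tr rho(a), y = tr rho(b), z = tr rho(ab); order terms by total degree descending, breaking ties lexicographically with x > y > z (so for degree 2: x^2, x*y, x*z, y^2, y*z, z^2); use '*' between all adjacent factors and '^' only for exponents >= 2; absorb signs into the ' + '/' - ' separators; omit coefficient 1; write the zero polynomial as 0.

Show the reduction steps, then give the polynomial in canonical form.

so tr(a b^2) = tr(b) tr(a b) - tr(a)   [square of b] = y*z - x
tr(b^2 a b) = tr(b) tr(a b^2) - tr(a b)   [square of b] = y^2*z - x*y - z
so tr(a b^4) = tr(b) tr(b^2 a b) - tr(b^2 a)   [square of b] = y^3*z - x*y^2 - 2*y*z + x

y^3*z - x*y^2 - 2*y*z + x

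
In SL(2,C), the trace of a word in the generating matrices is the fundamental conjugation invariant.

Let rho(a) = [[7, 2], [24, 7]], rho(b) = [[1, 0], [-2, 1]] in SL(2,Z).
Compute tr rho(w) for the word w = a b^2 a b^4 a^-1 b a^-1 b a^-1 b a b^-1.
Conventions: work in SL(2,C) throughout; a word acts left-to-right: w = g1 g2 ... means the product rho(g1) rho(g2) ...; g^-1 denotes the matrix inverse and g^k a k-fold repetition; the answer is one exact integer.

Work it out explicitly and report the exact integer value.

rho(a) = [[7, 2], [24, 7]]
... * rho(b) = [[1, 0], [-2, 1]]  ->  [[3, 2], [10, 7]]
... * rho(b) = [[1, 0], [-2, 1]]  ->  [[-1, 2], [-4, 7]]
... * rho(a) = [[7, 2], [24, 7]]  ->  [[41, 12], [140, 41]]
... * rho(b) = [[1, 0], [-2, 1]]  ->  [[17, 12], [58, 41]]
... * rho(b) = [[1, 0], [-2, 1]]  ->  [[-7, 12], [-24, 41]]
... * rho(b) = [[1, 0], [-2, 1]]  ->  [[-31, 12], [-106, 41]]
... * rho(b) = [[1, 0], [-2, 1]]  ->  [[-55, 12], [-188, 41]]
... * rho(a^-1) = [[7, -2], [-24, 7]]  ->  [[-673, 194], [-2300, 663]]
... * rho(b) = [[1, 0], [-2, 1]]  ->  [[-1061, 194], [-3626, 663]]
... * rho(a^-1) = [[7, -2], [-24, 7]]  ->  [[-12083, 3480], [-41294, 11893]]
... * rho(b) = [[1, 0], [-2, 1]]  ->  [[-19043, 3480], [-65080, 11893]]
... * rho(a^-1) = [[7, -2], [-24, 7]]  ->  [[-216821, 62446], [-740992, 213411]]
... * rho(b) = [[1, 0], [-2, 1]]  ->  [[-341713, 62446], [-1167814, 213411]]
... * rho(a) = [[7, 2], [24, 7]]  ->  [[-893287, -246304], [-3052834, -841751]]
... * rho(b^-1) = [[1, 0], [2, 1]]  ->  [[-1385895, -246304], [-4736336, -841751]]
tr = -1385895 + -841751 = -2227646

-2227646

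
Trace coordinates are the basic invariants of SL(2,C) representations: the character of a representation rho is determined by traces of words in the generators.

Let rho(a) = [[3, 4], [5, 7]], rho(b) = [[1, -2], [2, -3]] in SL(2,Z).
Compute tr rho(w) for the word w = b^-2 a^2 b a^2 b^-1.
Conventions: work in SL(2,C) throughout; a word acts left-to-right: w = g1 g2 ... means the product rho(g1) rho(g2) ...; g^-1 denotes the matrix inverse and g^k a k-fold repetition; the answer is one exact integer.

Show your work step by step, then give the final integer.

rho(b^-1) = [[-3, 2], [-2, 1]]
... * rho(b^-1) = [[-3, 2], [-2, 1]]  ->  [[5, -4], [4, -3]]
... * rho(a) = [[3, 4], [5, 7]]  ->  [[-5, -8], [-3, -5]]
... * rho(a) = [[3, 4], [5, 7]]  ->  [[-55, -76], [-34, -47]]
... * rho(b) = [[1, -2], [2, -3]]  ->  [[-207, 338], [-128, 209]]
... * rho(a) = [[3, 4], [5, 7]]  ->  [[1069, 1538], [661, 951]]
... * rho(a) = [[3, 4], [5, 7]]  ->  [[10897, 15042], [6738, 9301]]
... * rho(b^-1) = [[-3, 2], [-2, 1]]  ->  [[-62775, 36836], [-38816, 22777]]
tr = -62775 + 22777 = -39998

-39998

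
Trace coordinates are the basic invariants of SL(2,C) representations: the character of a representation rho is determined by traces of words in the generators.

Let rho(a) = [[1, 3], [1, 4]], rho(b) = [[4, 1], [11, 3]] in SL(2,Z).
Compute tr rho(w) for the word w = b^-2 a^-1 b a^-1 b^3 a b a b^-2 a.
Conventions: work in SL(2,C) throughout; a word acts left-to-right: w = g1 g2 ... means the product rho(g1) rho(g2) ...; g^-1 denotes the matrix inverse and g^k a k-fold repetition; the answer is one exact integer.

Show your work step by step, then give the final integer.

rho(b^-1) = [[3, -1], [-11, 4]]
... * rho(b^-1) = [[3, -1], [-11, 4]]  ->  [[20, -7], [-77, 27]]
... * rho(a^-1) = [[4, -3], [-1, 1]]  ->  [[87, -67], [-335, 258]]
... * rho(b) = [[4, 1], [11, 3]]  ->  [[-389, -114], [1498, 439]]
... * rho(a^-1) = [[4, -3], [-1, 1]]  ->  [[-1442, 1053], [5553, -4055]]
... * rho(b) = [[4, 1], [11, 3]]  ->  [[5815, 1717], [-22393, -6612]]
... * rho(b) = [[4, 1], [11, 3]]  ->  [[42147, 10966], [-162304, -42229]]
... * rho(b) = [[4, 1], [11, 3]]  ->  [[289214, 75045], [-1113735, -288991]]
... * rho(a) = [[1, 3], [1, 4]]  ->  [[364259, 1167822], [-1402726, -4497169]]
... * rho(b) = [[4, 1], [11, 3]]  ->  [[14303078, 3867725], [-55079763, -14894233]]
... * rho(a) = [[1, 3], [1, 4]]  ->  [[18170803, 58380134], [-69973996, -224816221]]
... * rho(b^-1) = [[3, -1], [-11, 4]]  ->  [[-587669065, 215349733], [2263056443, -829290888]]
... * rho(b^-1) = [[3, -1], [-11, 4]]  ->  [[-4131854258, 1449067997], [15911369097, -5580219995]]
... * rho(a) = [[1, 3], [1, 4]]  ->  [[-2682786261, -6599290786], [10331149102, 25413227311]]
tr = -2682786261 + 25413227311 = 22730441050

22730441050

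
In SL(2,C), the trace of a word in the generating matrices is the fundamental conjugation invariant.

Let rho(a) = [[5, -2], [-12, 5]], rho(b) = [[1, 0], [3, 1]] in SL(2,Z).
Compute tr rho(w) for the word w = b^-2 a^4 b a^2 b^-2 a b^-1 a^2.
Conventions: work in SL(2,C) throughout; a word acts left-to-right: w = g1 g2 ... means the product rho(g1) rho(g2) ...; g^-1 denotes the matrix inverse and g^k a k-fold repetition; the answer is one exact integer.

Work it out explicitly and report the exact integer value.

2817451834

rho(b^-1) = [[1, 0], [-3, 1]]
... * rho(b^-1) = [[1, 0], [-3, 1]]  ->  [[1, 0], [-6, 1]]
... * rho(a) = [[5, -2], [-12, 5]]  ->  [[5, -2], [-42, 17]]
... * rho(a) = [[5, -2], [-12, 5]]  ->  [[49, -20], [-414, 169]]
... * rho(a) = [[5, -2], [-12, 5]]  ->  [[485, -198], [-4098, 1673]]
... * rho(a) = [[5, -2], [-12, 5]]  ->  [[4801, -1960], [-40566, 16561]]
... * rho(b) = [[1, 0], [3, 1]]  ->  [[-1079, -1960], [9117, 16561]]
... * rho(a) = [[5, -2], [-12, 5]]  ->  [[18125, -7642], [-153147, 64571]]
... * rho(a) = [[5, -2], [-12, 5]]  ->  [[182329, -74460], [-1540587, 629149]]
... * rho(b^-1) = [[1, 0], [-3, 1]]  ->  [[405709, -74460], [-3428034, 629149]]
... * rho(b^-1) = [[1, 0], [-3, 1]]  ->  [[629089, -74460], [-5315481, 629149]]
... * rho(a) = [[5, -2], [-12, 5]]  ->  [[4038965, -1630478], [-34127193, 13776707]]
... * rho(b^-1) = [[1, 0], [-3, 1]]  ->  [[8930399, -1630478], [-75457314, 13776707]]
... * rho(a) = [[5, -2], [-12, 5]]  ->  [[64217731, -26013188], [-542607054, 219798163]]
... * rho(a) = [[5, -2], [-12, 5]]  ->  [[633246911, -258501402], [-5350613226, 2184204923]]
tr = 633246911 + 2184204923 = 2817451834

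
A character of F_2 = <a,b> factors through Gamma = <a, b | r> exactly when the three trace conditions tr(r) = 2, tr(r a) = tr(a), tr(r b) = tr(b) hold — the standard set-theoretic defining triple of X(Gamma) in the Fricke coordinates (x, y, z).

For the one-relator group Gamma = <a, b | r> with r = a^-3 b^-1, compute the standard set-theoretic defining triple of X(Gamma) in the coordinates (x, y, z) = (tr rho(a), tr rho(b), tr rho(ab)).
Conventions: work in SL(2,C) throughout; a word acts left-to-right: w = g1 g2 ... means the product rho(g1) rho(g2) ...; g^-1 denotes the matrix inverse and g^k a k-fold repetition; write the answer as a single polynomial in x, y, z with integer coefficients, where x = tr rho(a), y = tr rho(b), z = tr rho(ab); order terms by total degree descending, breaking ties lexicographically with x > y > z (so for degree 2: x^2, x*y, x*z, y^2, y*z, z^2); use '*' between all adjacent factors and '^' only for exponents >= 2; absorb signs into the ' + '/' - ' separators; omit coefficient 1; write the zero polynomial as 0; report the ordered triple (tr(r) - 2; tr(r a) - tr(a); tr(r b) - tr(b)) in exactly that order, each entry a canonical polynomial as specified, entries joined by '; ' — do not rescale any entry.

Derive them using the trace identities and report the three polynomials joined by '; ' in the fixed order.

x^2*z - x*y - z - 2; x*z - x - y; x^3 - 3*x - y

use: tr(b^-1) = tr(b) = y
tr(b^-1 a) = tr(a) tr(b) - tr(a b) = x*y - z
apply: tr(b^-1 a^-1) = tr(b^-1) tr(a) - tr(b^-1 a) = z
use: tr(a^-1 b^-1 a^-1) = tr(b^-1 a^-1) tr(a) - tr(b^-1) = x*z - y
tr(a^-3 b^-1) = tr(a^-1 b^-1 a^-1) tr(a) - tr(a^-1 b^-1) = x^2*z - x*y - z
apply: tr(a^-2) = tr(a^-1) tr(a) - tr(1)  (eliminate a^-1) = x^2 - 2
use: tr(a^-3) = tr(a^-2) tr(a) - tr(a^-1)  (eliminate a^-1) = x^3 - 3*x
assemble the triple (tr(r) - 2; tr(r a) - x; tr(r b) - y)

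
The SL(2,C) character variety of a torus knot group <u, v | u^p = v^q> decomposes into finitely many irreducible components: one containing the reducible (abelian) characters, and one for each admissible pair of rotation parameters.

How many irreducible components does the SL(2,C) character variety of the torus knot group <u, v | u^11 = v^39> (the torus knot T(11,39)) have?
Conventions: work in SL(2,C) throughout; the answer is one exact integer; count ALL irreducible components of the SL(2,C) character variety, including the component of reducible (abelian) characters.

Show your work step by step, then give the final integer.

191

For T(11,39): irreducibility forces the central element u^11 = v^39 to one of +I, -I.
So on each irreducible component the traces are pinned: tr(u) = 2*cos(pi*alpha/11) with 1 <= alpha <= 10, tr(v) = 2*cos(pi*beta/39) with 1 <= beta <= 38.
Consistency of u^11 = (-1)^alpha I with v^39 = (-1)^beta I forces alpha = beta (mod 2).
Counting: 5 odd alphas x 19 odd betas + 5 even alphas x 19 even betas = 95 + 95 = 190.
components with irreducible characters: 190; plus the single component of reducible (abelian) characters: total 191.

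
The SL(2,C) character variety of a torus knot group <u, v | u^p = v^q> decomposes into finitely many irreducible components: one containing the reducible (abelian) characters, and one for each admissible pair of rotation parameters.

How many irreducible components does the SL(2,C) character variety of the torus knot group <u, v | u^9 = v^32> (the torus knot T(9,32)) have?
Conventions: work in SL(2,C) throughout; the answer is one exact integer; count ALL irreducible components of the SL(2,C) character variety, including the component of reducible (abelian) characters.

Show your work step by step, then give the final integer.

125

Gamma = < u, v | u^9 = v^32 > (torus knot T(9,32)); the central element u^9 = v^32 acts as +I or -I in any irreducible SL(2,C) representation.
So on each irreducible component the traces are pinned: tr(u) = 2*cos(pi*alpha/9) with 1 <= alpha <= 8, tr(v) = 2*cos(pi*beta/32) with 1 <= beta <= 31.
The two central values (-1)^alpha I and (-1)^beta I must be the same matrix, so alpha and beta share a parity.
count pairs: odd alpha (4 choices) x odd beta (16), plus even alpha (4) x even beta (15): 4*16 + 4*15 = 124.
That is 124 components of irreducible characters, and with the reducible (abelian) component the total is 125.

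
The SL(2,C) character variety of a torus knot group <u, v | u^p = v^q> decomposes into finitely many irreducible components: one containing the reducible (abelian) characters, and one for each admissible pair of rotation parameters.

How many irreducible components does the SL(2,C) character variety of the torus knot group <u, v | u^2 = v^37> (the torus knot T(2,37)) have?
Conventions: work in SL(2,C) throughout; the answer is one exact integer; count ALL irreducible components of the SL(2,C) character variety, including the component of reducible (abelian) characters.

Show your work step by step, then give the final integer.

19

Gamma = < u, v | u^2 = v^37 > (torus knot T(2,37)); the central element u^2 = v^37 acts as +I or -I in any irreducible SL(2,C) representation.
So on each irreducible component the traces are pinned: tr(u) = 2*cos(pi*alpha/2) with 1 <= alpha <= 1, tr(v) = 2*cos(pi*beta/37) with 1 <= beta <= 36.
The two central values (-1)^alpha I and (-1)^beta I must be the same matrix, so alpha and beta share a parity.
count pairs: odd alpha (1 choices) x odd beta (18), plus even alpha (0) x even beta (18): 1*18 + 0*18 = 18.
That is 18 components of irreducible characters, and with the reducible (abelian) component the total is 19.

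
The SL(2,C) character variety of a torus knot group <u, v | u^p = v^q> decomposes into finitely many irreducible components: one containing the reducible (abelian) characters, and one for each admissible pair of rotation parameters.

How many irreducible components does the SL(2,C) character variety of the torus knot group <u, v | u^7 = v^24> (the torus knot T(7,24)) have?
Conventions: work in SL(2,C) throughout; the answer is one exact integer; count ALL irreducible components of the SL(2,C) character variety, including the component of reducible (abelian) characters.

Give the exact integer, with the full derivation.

70

Gamma = < u, v | u^7 = v^24 > (torus knot T(7,24)); the central element u^7 = v^24 acts as +I or -I in any irreducible SL(2,C) representation.
On an irreducible component, tr(u) is locked at 2*cos(pi*alpha/7) for some alpha in 1..6, and tr(v) at 2*cos(pi*beta/24) for some beta in 1..23.
Consistency of u^7 = (-1)^alpha I with v^24 = (-1)^beta I forces alpha = beta (mod 2).
Enumerate parity-matched pairs: 3*12 odd-odd plus 3*11 even-even gives 69.
components with irreducible characters: 69; plus the single component of reducible (abelian) characters: total 70.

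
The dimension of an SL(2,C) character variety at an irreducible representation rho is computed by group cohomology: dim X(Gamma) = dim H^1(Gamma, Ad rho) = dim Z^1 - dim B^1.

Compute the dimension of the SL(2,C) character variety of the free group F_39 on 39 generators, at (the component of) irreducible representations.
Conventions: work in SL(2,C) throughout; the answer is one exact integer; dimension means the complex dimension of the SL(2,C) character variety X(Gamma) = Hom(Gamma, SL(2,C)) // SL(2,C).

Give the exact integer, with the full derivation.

The free group F_39: 39 generators, no relators.
A cocycle picks one sl_2 vector per generator freely, giving dim Z^1 = 3*39 = 117.
Irreducibility makes the coboundary map sl_2 -> Z^1 injective (trivial centralizer), so dim B^1 = 3.
dim X = dim H^1 = dim Z^1 - dim B^1 = 117 - 3 = 114.

114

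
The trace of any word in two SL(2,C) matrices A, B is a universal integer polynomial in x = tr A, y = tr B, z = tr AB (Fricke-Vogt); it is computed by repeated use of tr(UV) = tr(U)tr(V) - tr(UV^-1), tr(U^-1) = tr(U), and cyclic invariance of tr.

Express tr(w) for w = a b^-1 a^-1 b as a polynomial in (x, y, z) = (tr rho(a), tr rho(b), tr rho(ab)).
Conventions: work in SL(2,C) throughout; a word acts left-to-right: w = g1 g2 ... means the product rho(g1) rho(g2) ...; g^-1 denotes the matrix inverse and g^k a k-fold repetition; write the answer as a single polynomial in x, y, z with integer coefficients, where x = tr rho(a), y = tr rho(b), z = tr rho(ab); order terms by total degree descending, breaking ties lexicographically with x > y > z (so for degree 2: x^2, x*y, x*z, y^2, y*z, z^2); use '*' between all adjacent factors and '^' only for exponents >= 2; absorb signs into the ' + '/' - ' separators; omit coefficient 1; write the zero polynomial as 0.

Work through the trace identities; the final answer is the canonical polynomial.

-x*y*z + x^2 + y^2 + z^2 - 2

trace(a b a) = trace(a) trace(b a) - trace(b)   [square of a] = x*z - y
use: trace(a b a b) = trace(a b) trace(a b) - trace(1)   [split at a repeated a] = z^2 - 2
trace(b a b^-1 a) = trace(a b a) trace(b) - trace(a b a b)   [inverse elimination on b] = x*y*z - y^2 - z^2 + 2
use: trace(a b^-1 a^-1 b) = trace(b a b^-1) trace(a) - trace(b a b^-1 a)   [inverse elimination on a] = -x*y*z + x^2 + y^2 + z^2 - 2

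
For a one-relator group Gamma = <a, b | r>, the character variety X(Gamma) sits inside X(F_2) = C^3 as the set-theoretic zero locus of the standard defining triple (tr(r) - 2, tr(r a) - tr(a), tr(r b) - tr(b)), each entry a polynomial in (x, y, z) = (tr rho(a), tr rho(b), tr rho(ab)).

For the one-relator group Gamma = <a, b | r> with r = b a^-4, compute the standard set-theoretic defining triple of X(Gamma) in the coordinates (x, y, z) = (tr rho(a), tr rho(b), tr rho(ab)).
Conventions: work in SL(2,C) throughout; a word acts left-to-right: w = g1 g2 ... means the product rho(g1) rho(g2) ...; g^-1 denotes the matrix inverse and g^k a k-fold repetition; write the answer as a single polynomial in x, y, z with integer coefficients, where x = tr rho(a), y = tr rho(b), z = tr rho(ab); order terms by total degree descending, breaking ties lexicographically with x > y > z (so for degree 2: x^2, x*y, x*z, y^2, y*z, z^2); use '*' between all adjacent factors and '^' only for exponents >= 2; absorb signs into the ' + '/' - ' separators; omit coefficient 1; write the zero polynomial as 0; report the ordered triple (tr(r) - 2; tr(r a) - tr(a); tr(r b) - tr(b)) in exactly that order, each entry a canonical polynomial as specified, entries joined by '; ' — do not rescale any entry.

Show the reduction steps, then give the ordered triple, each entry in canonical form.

so trace(b a^-1) = trace(b) * trace(a) - trace(b a) = x*y - z
reduce: trace(a^-2 b) = trace(b a^-1) * trace(a) - trace(b) = x^2*y - x*z - y
reduce: trace(a^-1 b a^-2) = trace(a^-2 b) * trace(a) - trace(a^-2 b a) = x^3*y - x^2*z - 2*x*y + z
so trace(b a^-4) = trace(a^-1 b a^-2) * trace(a) - trace(a^-1 b a^-1) = x^4*y - x^3*z - 3*x^2*y + 2*x*z + y
reduce: trace(b^2) = trace(b) * trace(b) - trace(1) = y^2 - 2
reduce: trace(b^2 a) = trace(b) * trace(a b) - trace(a) = y*z - x
trace(a^-1 b^2) = trace(b^2) * trace(a) - trace(b^2 a) = x*y^2 - y*z - x
reduce: trace(a^-1 b^2 a^-1) = trace(a^-1 b^2) * trace(a) - trace(a^-1 b^2 a) = x^2*y^2 - x*y*z - x^2 - y^2 + 2
so trace(a^-1 b^2 a^-2) = trace(a^-1 b^2 a^-1) * trace(a) - trace(a^-1 b^2) = x^3*y^2 - x^2*y*z - x^3 - 2*x*y^2 + y*z + 3*x
trace(b a^-4 b) = trace(a^-1 b^2 a^-2) * trace(a) - trace(a^-1 b^2 a^-1) = x^4*y^2 - x^3*y*z - x^4 - 3*x^2*y^2 + 2*x*y*z + 4*x^2 + y^2 - 2
assemble the triple (trace(r) - 2; trace(r a) - x; trace(r b) - y)

x^4*y - x^3*z - 3*x^2*y + 2*x*z + y - 2; x^3*y - x^2*z - 2*x*y - x + z; x^4*y^2 - x^3*y*z - x^4 - 3*x^2*y^2 + 2*x*y*z + 4*x^2 + y^2 - y - 2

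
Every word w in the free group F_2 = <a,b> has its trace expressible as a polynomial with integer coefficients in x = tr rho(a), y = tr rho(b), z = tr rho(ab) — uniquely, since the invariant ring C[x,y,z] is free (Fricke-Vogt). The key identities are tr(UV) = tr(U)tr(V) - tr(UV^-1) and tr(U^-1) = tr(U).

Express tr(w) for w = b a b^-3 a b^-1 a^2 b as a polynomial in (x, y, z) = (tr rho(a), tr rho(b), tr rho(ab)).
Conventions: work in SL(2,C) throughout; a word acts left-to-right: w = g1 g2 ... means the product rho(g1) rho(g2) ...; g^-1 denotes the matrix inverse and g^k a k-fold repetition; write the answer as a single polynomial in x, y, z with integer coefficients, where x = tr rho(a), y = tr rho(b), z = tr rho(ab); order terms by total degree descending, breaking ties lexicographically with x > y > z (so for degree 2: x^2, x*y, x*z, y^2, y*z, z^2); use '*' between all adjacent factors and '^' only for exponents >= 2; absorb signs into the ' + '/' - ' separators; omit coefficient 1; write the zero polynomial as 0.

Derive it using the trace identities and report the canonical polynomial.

next, trace(a^2 b) = trace(a)*trace(b a) - trace(b)   [square of a] = x*z - y
and trace(a^2) = trace(a)*trace(a) - trace(1)   [square of a] = x^2 - 2
trace(a b^2 a) = trace(b)*trace(a^2 b) - trace(a^2)   [square of b] = x*y*z - x^2 - y^2 + 2
trace(a b^2) = trace(b)*trace(a b) - trace(a)   [square of b] = y*z - x
trace(a b^2 a^2) = trace(a)*trace(a b^2 a) - trace(a b^2)   [square of a] = x^2*y*z - x^3 - x*y^2 - y*z + 3*x
and trace(a^3 b^2 a) = trace(a)*trace(a b^2 a^2) - trace(a b^2 a)   [square of a] = x^3*y*z - x^4 - x^2*y^2 - 2*x*y*z + 4*x^2 + y^2 - 2
trace(a b a b) = trace(b a)*trace(b a) - trace(1)   [split at a repeated b] = z^2 - 2
trace(b^2 a b a) = trace(b)*trace(a b a b) - trace(a b a)   [square of b] = y*z^2 - x*z - y
trace(b^2 a b) = trace(b)*trace(a b^2) - trace(a b)   [square of b] = y^2*z - x*y - z
trace(a b^2 a b a) = trace(a)*trace(b^2 a b a) - trace(b^2 a b)   [square of a] = x*y*z^2 - x^2*z - y^2*z + z
and trace(a^3 b^2 a b) = trace(a)*trace(a b^2 a b a) - trace(a b^2 a b)   [square of a] = x^2*y*z^2 - x^3*z - x*y^2*z - y*z^2 + 2*x*z + y
trace(b^-1 a^3 b^2 a) = trace(a^3 b^2 a)*trace(b) - trace(a^3 b^2 a b)   [inverse elimination on b] = x^3*y^2*z - x^4*y - x^2*y^3 - x^2*y*z^2 + x^3*z - x*y^2*z + 4*x^2*y + y^3 + y*z^2 - 2*x*z - 3*y
next, trace(a^3 b^2 a b^-2) = trace(b^-1 a^3 b^2 a)*trace(b) - trace(b^-1 a^3 b^2 a b)   [inverse elimination on b] = x^3*y^3*z - x^4*y^2 - x^2*y^4 - x^2*y^2*z^2 - x*y^3*z + x^4 + 5*x^2*y^2 + y^4 + y^2*z^2 - 4*x^2 - 4*y^2 + 2
and trace(a^2 b^2 a b^-3 a) = trace(a^3 b^2 a b^-2)*trace(b) - trace(a^3 b^2 a b^-1)   [inverse elimination on b] = x^3*y^4*z - x^4*y^3 - x^2*y^5 - x^2*y^3*z^2 - x^3*y^2*z - x*y^4*z + 2*x^4*y + 6*x^2*y^3 + x^2*y*z^2 + y^5 + y^3*z^2 - x^3*z + x*y^2*z - 8*x^2*y - 5*y^3 - y*z^2 + 2*x*z + 5*y
trace(b a^2 b^2) = trace(b)*trace(a^2 b^2) - trace(a^2 b)   [square of b] = x*y^2*z - x^2*y - y^3 - x*z + 3*y
trace(a b a^2 b^2 a) = trace(a)*trace(b a^2 b^2 a) - trace(b a^2 b^2)   [square of a] = x^2*y*z^2 - x^3*z - 2*x*y^2*z + x^2*y + y^3 + 2*x*z - 3*y
trace(b a b a b a) = trace(b a)*trace(b a b a) - trace(b^-1 a^-1)   [split at a repeated b] = z^3 - 3*z
trace(a b a b a^2 b) = trace(a)*trace(b a b a b a) - trace(b a b a b)   [square of a] = x*z^3 - y*z^2 - 2*x*z + y
trace(a b a b a) = trace(a)*trace(b a b a) - trace(b a b)   [square of a] = x*z^2 - y*z - x
trace(a b a b a^2) = trace(a)*trace(a b a b a) - trace(a b a b)   [square of a] = x^2*z^2 - x*y*z - x^2 - z^2 + 2
next, trace(a b a^2 b^2 a b) = trace(b)*trace(a b a b a^2 b) - trace(a b a b a^2)   [square of b] = x*y*z^3 - x^2*z^2 - y^2*z^2 - x*y*z + x^2 + y^2 + z^2 - 2
next, trace(a b a^2 b^2 a b^-1) = trace(a b a^2 b^2 a)*trace(b) - trace(a b a^2 b^2 a b)   [inverse elimination on b] = x^2*y^2*z^2 - x^3*y*z - 2*x*y^3*z - x*y*z^3 + x^2*y^2 + x^2*z^2 + y^4 + y^2*z^2 + 3*x*y*z - x^2 - 4*y^2 - z^2 + 2
trace(b^-1 a b a^2 b^2 a b^-1) = trace(a b a^2 b^2 a b^-1)*trace(b) - trace(a b a^2 b^2 a)   [inverse elimination on b] = x^2*y^3*z^2 - x^3*y^2*z - 2*x*y^4*z - x*y^2*z^3 + x^2*y^3 + y^5 + y^3*z^2 + x^3*z + 5*x*y^2*z - 2*x^2*y - 5*y^3 - y*z^2 - 2*x*z + 5*y
and trace(a^2 b^2 a b^-3 a b) = trace(b^-1 a b a^2 b^2 a b^-1)*trace(b) - trace(b^-1 a b a^2 b^2 a)   [inverse elimination on b] = x^2*y^4*z^2 - x^3*y^3*z - 2*x*y^5*z - x*y^3*z^3 + x^2*y^4 - x^2*y^2*z^2 + y^6 + y^4*z^2 + 2*x^3*y*z + 7*x*y^3*z + x*y*z^3 - 3*x^2*y^2 - x^2*z^2 - 6*y^4 - 2*y^2*z^2 - 5*x*y*z + x^2 + 9*y^2 + z^2 - 2
trace(b a b^-3 a b^-1 a^2 b) = trace(a^2 b^2 a b^-3 a)*trace(b) - trace(a^2 b^2 a b^-3 a b)   [inverse elimination on b] = x^3*y^5*z - x^4*y^4 - x^2*y^6 - 2*x^2*y^4*z^2 + x*y^5*z + x*y^3*z^3 + 2*x^4*y^2 + 5*x^2*y^4 + 2*x^2*y^2*z^2 - 3*x^3*y*z - 6*x*y^3*z - x*y*z^3 - 5*x^2*y^2 + x^2*z^2 + y^4 + y^2*z^2 + 7*x*y*z - x^2 - 4*y^2 - z^2 + 2

x^3*y^5*z - x^4*y^4 - x^2*y^6 - 2*x^2*y^4*z^2 + x*y^5*z + x*y^3*z^3 + 2*x^4*y^2 + 5*x^2*y^4 + 2*x^2*y^2*z^2 - 3*x^3*y*z - 6*x*y^3*z - x*y*z^3 - 5*x^2*y^2 + x^2*z^2 + y^4 + y^2*z^2 + 7*x*y*z - x^2 - 4*y^2 - z^2 + 2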